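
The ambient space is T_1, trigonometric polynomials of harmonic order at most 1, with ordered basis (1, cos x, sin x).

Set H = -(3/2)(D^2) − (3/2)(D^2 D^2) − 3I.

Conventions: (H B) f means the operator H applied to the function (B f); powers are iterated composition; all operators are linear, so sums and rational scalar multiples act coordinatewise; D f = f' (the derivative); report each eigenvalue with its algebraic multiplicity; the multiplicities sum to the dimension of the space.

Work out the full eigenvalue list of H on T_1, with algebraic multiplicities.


image of 1: -3
image of cos x: -3cos x
image of sin x: -3sin x
the matrix is diagonal; its diagonal is (-3, -3, -3)
for a triangular matrix the eigenvalues are the diagonal entries, with algebraic multiplicity their repetition count

λ = -3 (multiplicity 3)


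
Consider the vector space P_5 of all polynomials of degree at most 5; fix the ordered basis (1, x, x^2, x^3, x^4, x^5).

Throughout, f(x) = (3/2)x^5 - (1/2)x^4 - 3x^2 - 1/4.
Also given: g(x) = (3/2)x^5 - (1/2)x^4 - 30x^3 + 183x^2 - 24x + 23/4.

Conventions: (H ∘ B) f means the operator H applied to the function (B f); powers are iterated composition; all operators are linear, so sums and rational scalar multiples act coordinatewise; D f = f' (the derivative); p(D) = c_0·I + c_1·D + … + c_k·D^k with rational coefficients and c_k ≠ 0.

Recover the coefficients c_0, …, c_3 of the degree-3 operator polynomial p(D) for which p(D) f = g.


c_0 = 1, c_1 = 0, c_2 = -1, c_3 = 2

D^0 f = (3/2)x^5 - (1/2)x^4 - 3x^2 - 1/4
D^1 f = (15/2)x^4 - 2x^3 - 6x
D^2 f = 30x^3 - 6x^2 - 6
D^3 f = 90x^2 - 12x
matching coefficients of g against c_0 f + c_1 Df + … from the top degree down determines the c_i
solution: c_0 = 1, c_1 = 0, c_2 = -1, c_3 = 2


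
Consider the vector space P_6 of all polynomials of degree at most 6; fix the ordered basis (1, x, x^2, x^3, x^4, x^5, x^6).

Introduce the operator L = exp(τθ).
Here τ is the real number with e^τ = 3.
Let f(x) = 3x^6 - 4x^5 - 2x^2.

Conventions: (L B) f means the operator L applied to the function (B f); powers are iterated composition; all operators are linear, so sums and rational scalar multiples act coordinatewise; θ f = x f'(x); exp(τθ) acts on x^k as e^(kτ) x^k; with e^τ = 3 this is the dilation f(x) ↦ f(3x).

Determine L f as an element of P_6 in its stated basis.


exp(τθ) x^k = e^(kτ) x^k; with e^τ = 3 this sends x^k to 3^k x^k
x^2 ↦ 9 x^2
x^5 ↦ 243 x^5
x^6 ↦ 729 x^6
applying this coordinatewise to f: exp(τθ) f = 2187x^6 - 972x^5 - 18x^2

the image equals g(x) = 2187x^6 - 972x^5 - 18x^2


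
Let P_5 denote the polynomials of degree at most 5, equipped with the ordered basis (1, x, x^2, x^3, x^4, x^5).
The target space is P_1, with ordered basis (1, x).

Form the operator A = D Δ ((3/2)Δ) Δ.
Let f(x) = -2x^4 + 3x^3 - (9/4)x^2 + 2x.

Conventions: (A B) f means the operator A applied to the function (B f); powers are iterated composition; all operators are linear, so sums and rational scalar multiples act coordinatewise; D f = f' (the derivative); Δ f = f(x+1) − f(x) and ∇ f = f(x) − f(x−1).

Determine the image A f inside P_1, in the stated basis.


g(x) = -72

Δ f = -8x^3 - 3x^2 - (7/2)x + 3/4
Δ Δ f = -24x^2 - 30x - 29/2
((3/2)Δ) Δ f = -36x^2 - 45x - 87/4
Δ ((3/2)Δ) Δ f = -72x - 81
D Δ ((3/2)Δ) Δ f = -72


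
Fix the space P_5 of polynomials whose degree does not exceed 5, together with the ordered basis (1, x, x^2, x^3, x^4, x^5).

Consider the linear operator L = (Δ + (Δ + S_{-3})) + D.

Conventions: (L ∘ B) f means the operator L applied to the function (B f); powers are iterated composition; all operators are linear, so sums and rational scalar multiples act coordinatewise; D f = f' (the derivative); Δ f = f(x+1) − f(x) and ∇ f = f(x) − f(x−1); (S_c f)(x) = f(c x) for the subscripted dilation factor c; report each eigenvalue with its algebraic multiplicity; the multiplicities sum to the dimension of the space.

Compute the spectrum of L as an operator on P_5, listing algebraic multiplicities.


λ = -243 (multiplicity 1), λ = -27 (multiplicity 1), λ = -3 (multiplicity 1), λ = 1 (multiplicity 1), λ = 9 (multiplicity 1), λ = 81 (multiplicity 1)

image of 1: 1
image of x: -3x + 3
image of x^2: 9x^2 + 6x + 2
image of x^3: -27x^3 + 9x^2 + 6x + 2
image of x^4: 81x^4 + 12x^3 + 12x^2 + 8x + 2
image of x^5: -243x^5 + 15x^4 + 20x^3 + 20x^2 + 10x + 2
the matrix is upper triangular; its diagonal is (1, -3, 9, -27, 81, -243)
for a triangular matrix the eigenvalues are the diagonal entries, with algebraic multiplicity their repetition count


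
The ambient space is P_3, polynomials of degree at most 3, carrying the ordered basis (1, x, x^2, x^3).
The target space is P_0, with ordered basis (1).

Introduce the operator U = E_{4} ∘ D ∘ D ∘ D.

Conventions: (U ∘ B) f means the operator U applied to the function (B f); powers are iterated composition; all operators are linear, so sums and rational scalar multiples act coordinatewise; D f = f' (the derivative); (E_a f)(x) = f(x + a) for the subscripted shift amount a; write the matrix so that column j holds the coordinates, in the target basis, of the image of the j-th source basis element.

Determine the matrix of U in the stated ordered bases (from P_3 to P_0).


image of 1: 0
image of x: 0
image of x^2: 0
image of x^3: 6
each image's coordinates form column j of the matrix

the matrix is [[0, 0, 0, 6]] (rows listed top to bottom)


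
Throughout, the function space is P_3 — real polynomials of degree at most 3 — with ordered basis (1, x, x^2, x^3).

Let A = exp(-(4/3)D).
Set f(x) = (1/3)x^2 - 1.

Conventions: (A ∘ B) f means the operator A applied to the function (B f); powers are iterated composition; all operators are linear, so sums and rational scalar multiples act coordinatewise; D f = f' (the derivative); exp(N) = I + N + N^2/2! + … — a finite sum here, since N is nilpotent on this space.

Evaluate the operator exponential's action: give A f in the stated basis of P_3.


order-1 term: -(8/9)x
order-2 term: 16/27
the series for exp(-(4/3)D) f terminates at order 2
exp(-(4/3)D) f = (1/3)x^2 - (8/9)x - 11/27

the image equals g(x) = (1/3)x^2 - (8/9)x - 11/27


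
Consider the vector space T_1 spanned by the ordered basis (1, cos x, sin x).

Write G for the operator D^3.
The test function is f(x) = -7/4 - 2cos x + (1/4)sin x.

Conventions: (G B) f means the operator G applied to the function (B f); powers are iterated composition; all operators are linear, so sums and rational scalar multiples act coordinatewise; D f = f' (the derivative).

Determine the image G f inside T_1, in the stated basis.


the result is g(x) = -(1/4)cos x - 2sin x

D f = (1/4)cos x + 2sin x
D D f = 2cos x - (1/4)sin x
D D D f = -(1/4)cos x - 2sin x


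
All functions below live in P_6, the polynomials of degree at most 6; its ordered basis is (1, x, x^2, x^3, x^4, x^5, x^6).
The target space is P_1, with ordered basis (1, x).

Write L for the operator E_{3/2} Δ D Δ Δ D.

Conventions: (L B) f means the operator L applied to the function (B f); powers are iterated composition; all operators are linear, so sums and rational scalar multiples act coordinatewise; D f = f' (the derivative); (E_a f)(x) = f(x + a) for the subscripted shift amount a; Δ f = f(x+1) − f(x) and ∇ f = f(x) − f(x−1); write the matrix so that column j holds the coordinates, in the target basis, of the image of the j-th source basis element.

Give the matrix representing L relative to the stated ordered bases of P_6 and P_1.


the matrix is [[0, 0, 0, 0, 0, 120, 2160]; [0, 0, 0, 0, 0, 0, 720]] (rows listed top to bottom)

image of 1: 0
image of x: 0
image of x^2: 0
image of x^3: 0
image of x^4: 0
image of x^5: 120
image of x^6: 720x + 2160
each image's coordinates form column j of the matrix


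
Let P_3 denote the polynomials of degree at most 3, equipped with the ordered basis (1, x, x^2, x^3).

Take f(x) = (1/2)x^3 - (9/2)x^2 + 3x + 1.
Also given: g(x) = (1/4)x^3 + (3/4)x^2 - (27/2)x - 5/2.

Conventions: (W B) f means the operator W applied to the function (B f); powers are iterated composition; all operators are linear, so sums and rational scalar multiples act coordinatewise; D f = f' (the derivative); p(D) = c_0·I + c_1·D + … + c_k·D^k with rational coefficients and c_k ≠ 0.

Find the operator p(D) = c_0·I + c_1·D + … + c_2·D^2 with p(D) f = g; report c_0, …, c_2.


D^0 f = (1/2)x^3 - (9/2)x^2 + 3x + 1
D^1 f = (3/2)x^2 - 9x + 3
D^2 f = 3x - 9
matching coefficients of g against c_0 f + c_1 Df + … from the top degree down determines the c_i
solution: c_0 = 1/2, c_1 = 2, c_2 = 1

p(D) = (1/2)·I + 2·D + D^2, i.e. c_0 = 1/2, c_1 = 2, c_2 = 1


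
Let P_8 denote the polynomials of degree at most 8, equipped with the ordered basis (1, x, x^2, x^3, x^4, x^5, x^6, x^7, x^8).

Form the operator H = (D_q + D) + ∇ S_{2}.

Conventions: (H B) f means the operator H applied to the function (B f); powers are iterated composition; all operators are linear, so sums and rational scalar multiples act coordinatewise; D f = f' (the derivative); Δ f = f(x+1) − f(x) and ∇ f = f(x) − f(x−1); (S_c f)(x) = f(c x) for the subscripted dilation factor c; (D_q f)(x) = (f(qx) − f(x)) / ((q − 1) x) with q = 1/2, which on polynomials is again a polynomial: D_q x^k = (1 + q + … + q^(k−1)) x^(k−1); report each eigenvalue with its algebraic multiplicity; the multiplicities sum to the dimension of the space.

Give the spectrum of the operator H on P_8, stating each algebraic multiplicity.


image of 1: 0
image of x: 4
image of x^2: (23/2)x - 4
image of x^3: (115/4)x^2 - 24x + 8
image of x^4: (559/8)x^3 - 96x^2 + 64x - 16
image of x^5: (2671/16)x^4 - 320x^3 + 320x^2 - 160x + 32
image of x^6: (12543/32)x^5 - 960x^4 + 1280x^3 - 960x^2 + 384x - 64
image of x^7: (57919/64)x^6 - 2688x^5 + 4480x^4 - 4480x^3 + 2688x^2 - 896x + 128
image of x^8: (263423/128)x^7 - 7168x^6 + 14336x^5 - 17920x^4 + 14336x^3 - 7168x^2 + 2048x - 256
the matrix is upper triangular; its diagonal is (0, 0, 0, 0, 0, 0, 0, 0, 0)
for a triangular matrix the eigenvalues are the diagonal entries, with algebraic multiplicity their repetition count

λ = 0 (multiplicity 9)


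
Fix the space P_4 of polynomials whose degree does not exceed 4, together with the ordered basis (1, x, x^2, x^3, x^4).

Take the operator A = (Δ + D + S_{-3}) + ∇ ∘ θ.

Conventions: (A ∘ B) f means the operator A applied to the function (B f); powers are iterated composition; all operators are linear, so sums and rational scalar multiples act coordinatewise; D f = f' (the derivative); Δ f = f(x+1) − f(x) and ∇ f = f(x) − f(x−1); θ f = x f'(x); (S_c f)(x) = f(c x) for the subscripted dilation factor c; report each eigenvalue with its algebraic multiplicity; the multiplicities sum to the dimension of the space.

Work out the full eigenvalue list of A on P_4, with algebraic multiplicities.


λ = -27 (multiplicity 1), λ = -3 (multiplicity 1), λ = 1 (multiplicity 1), λ = 9 (multiplicity 1), λ = 81 (multiplicity 1)

image of 1: 1
image of x: -3x + 3
image of x^2: 9x^2 + 8x - 1
image of x^3: -27x^3 + 15x^2 - 6x + 4
image of x^4: 81x^4 + 24x^3 - 18x^2 + 20x - 3
the matrix is upper triangular; its diagonal is (1, -3, 9, -27, 81)
for a triangular matrix the eigenvalues are the diagonal entries, with algebraic multiplicity their repetition count


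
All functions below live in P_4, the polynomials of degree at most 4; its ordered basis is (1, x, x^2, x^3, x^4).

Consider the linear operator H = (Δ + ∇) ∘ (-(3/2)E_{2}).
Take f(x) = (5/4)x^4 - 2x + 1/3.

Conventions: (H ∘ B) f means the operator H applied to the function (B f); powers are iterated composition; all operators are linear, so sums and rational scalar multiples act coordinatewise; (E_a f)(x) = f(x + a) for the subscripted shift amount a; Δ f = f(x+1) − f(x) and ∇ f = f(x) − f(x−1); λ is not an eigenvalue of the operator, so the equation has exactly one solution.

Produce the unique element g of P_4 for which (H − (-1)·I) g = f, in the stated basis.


write g with unknown coordinates in the stated basis and equate coefficients in (H − (-1)·I) g = f
solving from the highest basis element down gives g = (5/4)x^4 + 15x^3 + 225x^2 + 2083x + 29053/3
check: H g = -15x^3 - 225x^2 - 2085x - 9684
so H g − (-1)·g = (5/4)x^4 - 2x + 1/3 = f ✓

the image equals g(x) = (5/4)x^4 + 15x^3 + 225x^2 + 2083x + 29053/3


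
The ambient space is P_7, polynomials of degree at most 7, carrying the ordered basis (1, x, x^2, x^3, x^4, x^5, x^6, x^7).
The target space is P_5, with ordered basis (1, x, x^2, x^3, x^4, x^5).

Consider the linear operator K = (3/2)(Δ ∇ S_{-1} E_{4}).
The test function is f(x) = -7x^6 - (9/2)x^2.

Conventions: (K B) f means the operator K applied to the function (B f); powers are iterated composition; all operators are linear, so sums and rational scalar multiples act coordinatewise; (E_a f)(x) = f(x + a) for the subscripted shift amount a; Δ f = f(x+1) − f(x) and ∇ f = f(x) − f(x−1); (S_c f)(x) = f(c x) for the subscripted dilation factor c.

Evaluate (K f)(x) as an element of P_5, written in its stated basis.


E_{4} f = -7x^6 - 168x^5 - 1680x^4 - 8960x^3 - (53769/2)x^2 - 43044x - 28744
S_{-1} E_{4} f = -7x^6 + 168x^5 - 1680x^4 + 8960x^3 - (53769/2)x^2 + 43044x - 28744
∇ S_{-1} E_{4} f = -42x^5 + 945x^4 - 8540x^3 + 38745x^2 - 88251x + 161487/2
Δ (∇ S_{-1}) E_{4} f = -210x^4 + 3360x^3 - 20370x^2 + 55440x - 57143
((3/2)(Δ ∇ S_{-1} E_{4})) f = -315x^4 + 5040x^3 - 30555x^2 + 83160x - 171429/2

the image equals g(x) = -315x^4 + 5040x^3 - 30555x^2 + 83160x - 171429/2


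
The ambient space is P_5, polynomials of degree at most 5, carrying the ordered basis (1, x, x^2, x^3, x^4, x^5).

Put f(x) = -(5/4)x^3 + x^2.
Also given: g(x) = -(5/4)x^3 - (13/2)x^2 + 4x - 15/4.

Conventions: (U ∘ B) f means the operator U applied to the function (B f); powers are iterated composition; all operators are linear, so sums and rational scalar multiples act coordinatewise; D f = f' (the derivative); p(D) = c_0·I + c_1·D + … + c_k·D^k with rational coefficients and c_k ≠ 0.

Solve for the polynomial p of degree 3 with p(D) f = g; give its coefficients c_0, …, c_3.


p(D) = I + 2·D + (1/2)·D^3, i.e. c_0 = 1, c_1 = 2, c_2 = 0, c_3 = 1/2

D^0 f = -(5/4)x^3 + x^2
D^1 f = -(15/4)x^2 + 2x
D^2 f = -(15/2)x + 2
D^3 f = -15/2
matching coefficients of g against c_0 f + c_1 Df + … from the top degree down determines the c_i
solution: c_0 = 1, c_1 = 2, c_2 = 0, c_3 = 1/2


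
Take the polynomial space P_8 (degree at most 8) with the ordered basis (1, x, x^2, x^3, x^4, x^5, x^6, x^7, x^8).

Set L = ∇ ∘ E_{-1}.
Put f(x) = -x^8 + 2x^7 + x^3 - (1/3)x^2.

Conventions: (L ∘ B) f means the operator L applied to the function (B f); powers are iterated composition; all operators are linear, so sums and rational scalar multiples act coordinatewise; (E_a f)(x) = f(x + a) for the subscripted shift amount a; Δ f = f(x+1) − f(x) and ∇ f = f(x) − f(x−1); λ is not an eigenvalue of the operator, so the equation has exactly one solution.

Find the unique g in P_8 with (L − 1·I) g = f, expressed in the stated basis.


write g with unknown coordinates in the stated basis and equate coefficients in (L − 1·I) g = f
solving from the highest basis element down gives g = x^8 + 6x^7 - 42x^6 - 238x^5 + 1120x^4 + 4325x^3 - (36758/3)x^2 - (70987/3)x + 67037/3
check: L g = 8x^7 - 42x^6 - 238x^5 + 1120x^4 + 4326x^3 - 12253x^2 - (70987/3)x + 67037/3
so L g − 1·g = -x^8 + 2x^7 + x^3 - (1/3)x^2 = f ✓

the image equals g(x) = x^8 + 6x^7 - 42x^6 - 238x^5 + 1120x^4 + 4325x^3 - (36758/3)x^2 - (70987/3)x + 67037/3


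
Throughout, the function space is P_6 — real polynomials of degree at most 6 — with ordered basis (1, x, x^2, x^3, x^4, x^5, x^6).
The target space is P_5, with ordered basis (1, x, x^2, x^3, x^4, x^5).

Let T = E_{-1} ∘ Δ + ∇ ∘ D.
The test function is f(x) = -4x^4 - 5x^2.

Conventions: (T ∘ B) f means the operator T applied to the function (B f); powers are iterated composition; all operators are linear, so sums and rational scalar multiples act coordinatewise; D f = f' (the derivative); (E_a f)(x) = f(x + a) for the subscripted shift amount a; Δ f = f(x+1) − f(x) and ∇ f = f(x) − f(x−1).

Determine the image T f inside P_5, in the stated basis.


the image equals g(x) = -16x^3 - 24x^2 + 22x - 17

Δ f = -16x^3 - 24x^2 - 26x - 9
E_{-1} Δ f = -16x^3 + 24x^2 - 26x + 9
D f = -16x^3 - 10x
∇ D f = -48x^2 + 48x - 26
(E_{-1} ∘ Δ + ∇ ∘ D) f = -16x^3 - 24x^2 + 22x - 17


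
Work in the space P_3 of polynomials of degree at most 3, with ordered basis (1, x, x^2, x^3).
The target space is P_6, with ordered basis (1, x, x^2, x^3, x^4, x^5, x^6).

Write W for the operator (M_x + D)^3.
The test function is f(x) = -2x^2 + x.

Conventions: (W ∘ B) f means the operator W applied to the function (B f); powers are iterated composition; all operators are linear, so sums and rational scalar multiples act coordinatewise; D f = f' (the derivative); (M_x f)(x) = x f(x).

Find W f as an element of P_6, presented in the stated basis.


M_x f = -2x^3 + x^2
D f = -4x + 1
(M_x + D) f = -2x^3 + x^2 - 4x + 1
M_x (M_x + D) f = -2x^4 + x^3 - 4x^2 + x
D (M_x + D) f = -6x^2 + 2x - 4
(M_x + D) (M_x + D) f = -2x^4 + x^3 - 10x^2 + 3x - 4
M_x (M_x + D) (M_x + D) f = -2x^5 + x^4 - 10x^3 + 3x^2 - 4x
D (M_x + D) (M_x + D) f = -8x^3 + 3x^2 - 20x + 3
(M_x + D) (M_x + D) (M_x + D) f = -2x^5 + x^4 - 18x^3 + 6x^2 - 24x + 3

the result is g(x) = -2x^5 + x^4 - 18x^3 + 6x^2 - 24x + 3


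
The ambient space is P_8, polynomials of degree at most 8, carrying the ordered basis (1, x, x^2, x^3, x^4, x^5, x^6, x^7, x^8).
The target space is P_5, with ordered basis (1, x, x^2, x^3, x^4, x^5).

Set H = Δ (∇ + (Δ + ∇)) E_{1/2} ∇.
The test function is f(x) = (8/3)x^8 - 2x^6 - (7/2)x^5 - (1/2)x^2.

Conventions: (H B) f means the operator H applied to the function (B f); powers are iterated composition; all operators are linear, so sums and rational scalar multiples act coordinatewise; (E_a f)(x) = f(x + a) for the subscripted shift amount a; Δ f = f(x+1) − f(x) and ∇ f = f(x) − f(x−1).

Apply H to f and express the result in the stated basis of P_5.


∇ f = (64/3)x^7 - (224/3)x^6 + (412/3)x^5 - (1045/6)x^4 + (433/3)x^3 - (239/3)x^2 + (155/6)x - 11/3
E_{1/2} ∇ f = (64/3)x^7 + (76/3)x^5 - (35/2)x^4 - (2/3)x^3 - (35/4)x^2 - (17/12)x - 7/32
∇ (E_{1/2} ∇) f = (448/3)x^6 - 448x^5 + (2620/3)x^4 - 1070x^3 + (2413/3)x^2 - (723/2)x + 425/6
Δ (E_{1/2} ∇) f = (448/3)x^6 + 448x^5 + (2620/3)x^4 + 930x^3 + (1783/3)x^2 + (373/2)x + 55/3
∇ (E_{1/2} ∇) f = (448/3)x^6 - 448x^5 + (2620/3)x^4 - 1070x^3 + (2413/3)x^2 - (723/2)x + 425/6
(Δ + ∇) (E_{1/2} ∇) f = (896/3)x^6 + (5240/3)x^4 - 140x^3 + (4196/3)x^2 - 175x + 535/6
(∇ + (Δ + ∇)) (E_{1/2} ∇) f = 448x^6 - 448x^5 + 2620x^4 - 1210x^3 + 2203x^2 - (1073/2)x + 160
Δ (∇ + (Δ + ∇)) (E_{1/2} ∇) f = 2688x^5 + 4480x^4 + 14960x^3 + 14330x^2 + 11704x + 6153/2

g(x) = 2688x^5 + 4480x^4 + 14960x^3 + 14330x^2 + 11704x + 6153/2


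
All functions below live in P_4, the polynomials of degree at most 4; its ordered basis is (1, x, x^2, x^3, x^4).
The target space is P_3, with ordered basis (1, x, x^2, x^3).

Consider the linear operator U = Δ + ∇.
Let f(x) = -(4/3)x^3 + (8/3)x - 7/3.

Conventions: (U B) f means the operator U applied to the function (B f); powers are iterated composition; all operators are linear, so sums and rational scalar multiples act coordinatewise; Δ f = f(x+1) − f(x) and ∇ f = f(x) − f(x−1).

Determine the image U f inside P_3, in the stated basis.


g(x) = -8x^2 + 8/3

Δ f = -4x^2 - 4x + 4/3
∇ f = -4x^2 + 4x + 4/3
(Δ + ∇) f = -8x^2 + 8/3


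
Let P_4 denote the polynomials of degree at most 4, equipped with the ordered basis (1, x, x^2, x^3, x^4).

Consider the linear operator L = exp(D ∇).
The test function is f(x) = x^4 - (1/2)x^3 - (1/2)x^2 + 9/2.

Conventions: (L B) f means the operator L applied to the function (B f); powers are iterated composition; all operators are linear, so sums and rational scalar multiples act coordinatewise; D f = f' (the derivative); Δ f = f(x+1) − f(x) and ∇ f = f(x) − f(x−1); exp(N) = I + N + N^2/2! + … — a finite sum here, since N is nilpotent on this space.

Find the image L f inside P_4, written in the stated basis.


order-1 term: 12x^2 - 15x + 9/2
order-2 term: 12
the series for exp(D ∇) f terminates at order 2
exp(D ∇) f = x^4 - (1/2)x^3 + (23/2)x^2 - 15x + 21

the image equals g(x) = x^4 - (1/2)x^3 + (23/2)x^2 - 15x + 21


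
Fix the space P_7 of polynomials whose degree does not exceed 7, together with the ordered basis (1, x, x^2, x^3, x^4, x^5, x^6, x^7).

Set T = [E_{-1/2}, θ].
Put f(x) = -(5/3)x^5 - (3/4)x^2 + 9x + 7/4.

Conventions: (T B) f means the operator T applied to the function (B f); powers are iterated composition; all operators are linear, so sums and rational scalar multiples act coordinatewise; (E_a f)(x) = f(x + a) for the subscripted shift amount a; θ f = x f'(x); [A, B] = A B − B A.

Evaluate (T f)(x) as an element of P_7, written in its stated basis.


θ f = -(25/3)x^5 - (3/2)x^2 + 9x
E_{-1/2} θ f = -(25/3)x^5 + (125/6)x^4 - (125/6)x^3 + (107/12)x^2 + (379/48)x - 443/96
E_{-1/2} f = -(5/3)x^5 + (25/6)x^4 - (25/6)x^3 + (4/3)x^2 + (443/48)x - 277/96
θ E_{-1/2} f = -(25/3)x^5 + (50/3)x^4 - (25/2)x^3 + (8/3)x^2 + (443/48)x
[E_{-1/2}, θ] f = (25/6)x^4 - (25/3)x^3 + (25/4)x^2 - (4/3)x - 443/96

g(x) = (25/6)x^4 - (25/3)x^3 + (25/4)x^2 - (4/3)x - 443/96


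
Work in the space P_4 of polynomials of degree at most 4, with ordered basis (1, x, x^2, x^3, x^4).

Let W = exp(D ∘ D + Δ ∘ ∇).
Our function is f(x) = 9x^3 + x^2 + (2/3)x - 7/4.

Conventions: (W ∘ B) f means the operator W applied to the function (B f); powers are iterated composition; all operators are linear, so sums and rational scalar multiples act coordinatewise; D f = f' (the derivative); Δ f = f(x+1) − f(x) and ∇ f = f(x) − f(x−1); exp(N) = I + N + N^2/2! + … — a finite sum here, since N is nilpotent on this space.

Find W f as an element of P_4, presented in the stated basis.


the image equals g(x) = 9x^3 + x^2 + (326/3)x + 9/4

order-1 term: 108x + 4
the series for exp(D ∘ D + Δ ∘ ∇) f terminates at order 1
exp(D ∘ D + Δ ∘ ∇) f = 9x^3 + x^2 + (326/3)x + 9/4


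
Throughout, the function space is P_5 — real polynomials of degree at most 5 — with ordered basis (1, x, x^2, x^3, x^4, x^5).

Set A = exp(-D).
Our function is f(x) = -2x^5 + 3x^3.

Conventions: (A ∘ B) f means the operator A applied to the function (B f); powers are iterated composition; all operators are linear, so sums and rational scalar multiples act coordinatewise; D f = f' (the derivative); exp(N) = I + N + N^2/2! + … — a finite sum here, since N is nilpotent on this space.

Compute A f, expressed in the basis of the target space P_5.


order-1 term: 10x^4 - 9x^2
order-2 term: -20x^3 + 9x
order-3 term: 20x^2 - 3
order-4 term: -10x
order-5 term: 2
the series for exp(-D) f terminates at order 5
exp(-D) f = -2x^5 + 10x^4 - 17x^3 + 11x^2 - x - 1

the image equals g(x) = -2x^5 + 10x^4 - 17x^3 + 11x^2 - x - 1


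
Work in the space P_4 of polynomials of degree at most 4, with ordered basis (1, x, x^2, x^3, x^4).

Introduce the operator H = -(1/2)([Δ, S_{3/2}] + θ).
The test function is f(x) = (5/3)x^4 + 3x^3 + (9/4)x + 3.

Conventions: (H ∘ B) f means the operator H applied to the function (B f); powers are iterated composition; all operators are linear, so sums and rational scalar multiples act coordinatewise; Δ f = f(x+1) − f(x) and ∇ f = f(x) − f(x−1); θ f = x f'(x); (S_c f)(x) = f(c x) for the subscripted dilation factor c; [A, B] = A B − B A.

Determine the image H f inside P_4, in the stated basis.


S_{3/2} f = (135/16)x^4 + (81/8)x^3 + (27/8)x + 3
Δ S_{3/2} f = (135/4)x^3 + 81x^2 + (513/8)x + 351/16
Δ f = (20/3)x^3 + 19x^2 + (47/3)x + 83/12
S_{3/2} Δ f = (45/2)x^3 + (171/4)x^2 + (47/2)x + 83/12
[Δ, S_{3/2}] f = (45/4)x^3 + (153/4)x^2 + (325/8)x + 721/48
θ f = (20/3)x^4 + 9x^3 + (9/4)x
([Δ, S_{3/2}] + θ) f = (20/3)x^4 + (81/4)x^3 + (153/4)x^2 + (343/8)x + 721/48
(-(1/2)([Δ, S_{3/2}] + θ)) f = -(10/3)x^4 - (81/8)x^3 - (153/8)x^2 - (343/16)x - 721/96

the result is g(x) = -(10/3)x^4 - (81/8)x^3 - (153/8)x^2 - (343/16)x - 721/96


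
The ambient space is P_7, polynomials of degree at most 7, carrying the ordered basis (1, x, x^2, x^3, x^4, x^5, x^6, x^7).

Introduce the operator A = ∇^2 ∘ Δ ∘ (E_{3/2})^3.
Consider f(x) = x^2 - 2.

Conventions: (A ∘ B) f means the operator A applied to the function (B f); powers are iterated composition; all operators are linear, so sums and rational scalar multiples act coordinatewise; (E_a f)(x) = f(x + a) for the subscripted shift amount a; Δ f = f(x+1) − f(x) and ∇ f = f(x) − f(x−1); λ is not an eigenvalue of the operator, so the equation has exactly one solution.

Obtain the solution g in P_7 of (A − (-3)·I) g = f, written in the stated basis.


g(x) = (1/3)x^2 - 2/3

write g with unknown coordinates in the stated basis and equate coefficients in (A − (-3)·I) g = f
solving from the highest basis element down gives g = (1/3)x^2 - 2/3
check: A g = 0
so A g − (-3)·g = x^2 - 2 = f ✓


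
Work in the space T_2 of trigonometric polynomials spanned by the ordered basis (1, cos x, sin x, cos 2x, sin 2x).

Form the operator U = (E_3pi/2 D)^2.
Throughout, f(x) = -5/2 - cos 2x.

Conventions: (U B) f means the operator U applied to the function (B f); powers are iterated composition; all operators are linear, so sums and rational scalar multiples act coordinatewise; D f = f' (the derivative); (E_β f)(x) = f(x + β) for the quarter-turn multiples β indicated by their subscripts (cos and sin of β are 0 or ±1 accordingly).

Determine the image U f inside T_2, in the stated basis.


D f = 2sin 2x
E_3pi/2 D f = -2sin 2x
D (E_3pi/2 D) f = -4cos 2x
E_3pi/2 D (E_3pi/2 D) f = 4cos 2x

the image equals g(x) = 4cos 2x


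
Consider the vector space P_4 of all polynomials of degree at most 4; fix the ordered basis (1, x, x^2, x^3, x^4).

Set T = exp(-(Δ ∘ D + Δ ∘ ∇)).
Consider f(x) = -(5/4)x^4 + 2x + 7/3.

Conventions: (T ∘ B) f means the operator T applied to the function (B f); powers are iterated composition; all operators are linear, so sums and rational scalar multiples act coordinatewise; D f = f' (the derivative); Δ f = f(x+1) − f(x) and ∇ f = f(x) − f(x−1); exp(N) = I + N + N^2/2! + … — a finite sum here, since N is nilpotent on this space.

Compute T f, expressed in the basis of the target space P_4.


g(x) = -(5/4)x^4 + 30x^2 + 17x - 301/6

order-1 term: 30x^2 + 15x + 15/2
order-2 term: -60
the series for exp(-(Δ ∘ D + Δ ∘ ∇)) f terminates at order 2
exp(-(Δ ∘ D + Δ ∘ ∇)) f = -(5/4)x^4 + 30x^2 + 17x - 301/6


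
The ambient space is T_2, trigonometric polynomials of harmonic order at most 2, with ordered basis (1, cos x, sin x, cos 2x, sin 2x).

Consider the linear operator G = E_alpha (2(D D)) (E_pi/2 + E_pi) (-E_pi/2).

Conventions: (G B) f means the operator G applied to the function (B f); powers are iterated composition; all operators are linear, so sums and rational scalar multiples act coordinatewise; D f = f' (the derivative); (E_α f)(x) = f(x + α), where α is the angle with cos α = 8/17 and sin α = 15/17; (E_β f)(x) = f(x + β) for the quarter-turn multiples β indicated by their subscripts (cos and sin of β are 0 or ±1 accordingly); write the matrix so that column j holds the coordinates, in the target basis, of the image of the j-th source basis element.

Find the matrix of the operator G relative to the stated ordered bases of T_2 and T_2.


the matrix is [[0, 0, 0, 0, 0]; [0, 14/17, -46/17, 0, 0]; [0, 46/17, 14/17, 0, 0]; [0, 0, 0, 0, 0]; [0, 0, 0, 0, 0]] (rows listed top to bottom)

image of 1: 0
image of cos x: (14/17)cos x + (46/17)sin x
image of sin x: -(46/17)cos x + (14/17)sin x
image of cos 2x: 0
image of sin 2x: 0
each image's coordinates form column j of the matrix


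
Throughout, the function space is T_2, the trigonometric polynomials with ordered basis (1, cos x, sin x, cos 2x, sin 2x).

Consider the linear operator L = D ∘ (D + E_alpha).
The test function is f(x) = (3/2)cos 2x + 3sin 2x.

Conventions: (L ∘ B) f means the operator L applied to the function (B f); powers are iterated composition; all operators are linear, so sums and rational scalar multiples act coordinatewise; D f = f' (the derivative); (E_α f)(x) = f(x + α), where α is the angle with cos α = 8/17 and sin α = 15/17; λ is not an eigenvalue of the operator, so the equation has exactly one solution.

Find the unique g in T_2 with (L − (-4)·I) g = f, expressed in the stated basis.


the result is g(x) = (123/578)cos 2x - (1923/1156)sin 2x

write g with unknown coordinates in the stated basis and equate coefficients in (L − (-4)·I) g = f
solving from the highest basis element down gives g = (123/578)cos 2x - (1923/1156)sin 2x
check: L g = (375/578)cos 2x + (2790/289)sin 2x
so L g − (-4)·g = (3/2)cos 2x + 3sin 2x = f ✓


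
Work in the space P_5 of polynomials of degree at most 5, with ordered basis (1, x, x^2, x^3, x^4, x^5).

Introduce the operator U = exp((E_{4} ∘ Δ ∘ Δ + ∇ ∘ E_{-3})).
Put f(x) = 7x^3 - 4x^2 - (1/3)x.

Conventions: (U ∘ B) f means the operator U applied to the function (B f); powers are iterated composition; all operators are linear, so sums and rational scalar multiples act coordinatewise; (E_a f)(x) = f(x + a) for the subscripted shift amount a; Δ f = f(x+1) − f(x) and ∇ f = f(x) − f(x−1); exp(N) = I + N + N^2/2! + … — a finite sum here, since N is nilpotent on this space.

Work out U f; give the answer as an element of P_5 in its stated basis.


the image equals g(x) = 7x^3 + 17x^2 - (277/3)x + 1160/3

order-1 term: 21x^2 - 113x + 1466/3
order-2 term: 21x - 109
order-3 term: 7
the series for exp((E_{4} ∘ Δ ∘ Δ + ∇ ∘ E_{-3})) f terminates at order 3
exp((E_{4} ∘ Δ ∘ Δ + ∇ ∘ E_{-3})) f = 7x^3 + 17x^2 - (277/3)x + 1160/3


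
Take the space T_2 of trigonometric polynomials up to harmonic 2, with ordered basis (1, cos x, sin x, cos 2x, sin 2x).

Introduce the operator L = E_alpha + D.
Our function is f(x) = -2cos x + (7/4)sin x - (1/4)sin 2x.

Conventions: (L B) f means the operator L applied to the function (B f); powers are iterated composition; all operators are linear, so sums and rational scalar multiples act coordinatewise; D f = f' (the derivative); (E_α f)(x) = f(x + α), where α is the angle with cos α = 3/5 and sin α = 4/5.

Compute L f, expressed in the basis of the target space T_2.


E_alpha f = (1/5)cos x + (53/20)sin x - (6/25)cos 2x + (7/100)sin 2x
D f = (7/4)cos x + 2sin x - (1/2)cos 2x
(E_alpha + D) f = (39/20)cos x + (93/20)sin x - (37/50)cos 2x + (7/100)sin 2x

g(x) = (39/20)cos x + (93/20)sin x - (37/50)cos 2x + (7/100)sin 2x


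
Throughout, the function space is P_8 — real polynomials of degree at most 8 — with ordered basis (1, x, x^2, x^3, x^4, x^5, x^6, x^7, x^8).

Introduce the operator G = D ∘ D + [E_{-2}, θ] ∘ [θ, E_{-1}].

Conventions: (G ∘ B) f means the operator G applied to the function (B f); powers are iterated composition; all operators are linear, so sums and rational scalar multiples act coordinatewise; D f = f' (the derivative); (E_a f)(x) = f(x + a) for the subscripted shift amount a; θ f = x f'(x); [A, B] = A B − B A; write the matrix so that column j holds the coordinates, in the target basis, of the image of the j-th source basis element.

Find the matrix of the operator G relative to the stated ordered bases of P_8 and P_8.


the matrix is [[0, 0, -2, 36, -216, 1080, -4860, 20412, -81648]; [0, 0, 0, -6, 144, -1080, 6480, -34020, 163296]; [0, 0, 0, 0, -12, 360, -3240, 22680, -136080]; [0, 0, 0, 0, 0, -20, 720, -7560, 60480]; [0, 0, 0, 0, 0, 0, -30, 1260, -15120]; [0, 0, 0, 0, 0, 0, 0, -42, 2016]; [0, 0, 0, 0, 0, 0, 0, 0, -56]; [0, 0, 0, 0, 0, 0, 0, 0, 0]; [0, 0, 0, 0, 0, 0, 0, 0, 0]] (rows listed top to bottom)

image of 1: 0
image of x: 0
image of x^2: -2
image of x^3: -6x + 36
image of x^4: -12x^2 + 144x - 216
image of x^5: -20x^3 + 360x^2 - 1080x + 1080
image of x^6: -30x^4 + 720x^3 - 3240x^2 + 6480x - 4860
image of x^7: -42x^5 + 1260x^4 - 7560x^3 + 22680x^2 - 34020x + 20412
image of x^8: -56x^6 + 2016x^5 - 15120x^4 + 60480x^3 - 136080x^2 + 163296x - 81648
each image's coordinates form column j of the matrix


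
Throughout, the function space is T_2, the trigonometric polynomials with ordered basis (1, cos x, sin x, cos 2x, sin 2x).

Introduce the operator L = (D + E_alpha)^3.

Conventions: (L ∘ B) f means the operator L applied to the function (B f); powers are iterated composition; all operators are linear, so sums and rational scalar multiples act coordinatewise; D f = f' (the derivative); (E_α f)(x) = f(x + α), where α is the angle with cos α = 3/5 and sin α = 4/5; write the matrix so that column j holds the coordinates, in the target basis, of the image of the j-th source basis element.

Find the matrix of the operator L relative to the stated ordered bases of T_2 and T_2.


image of 1: 1
image of cos x: -(702/125)cos x + (486/125)sin x
image of sin x: -(486/125)cos x - (702/125)sin x
image of cos 2x: (114653/15625)cos 2x + (394346/15625)sin 2x
image of sin 2x: -(394346/15625)cos 2x + (114653/15625)sin 2x
each image's coordinates form column j of the matrix

the matrix is [[1, 0, 0, 0, 0]; [0, -702/125, -486/125, 0, 0]; [0, 486/125, -702/125, 0, 0]; [0, 0, 0, 114653/15625, -394346/15625]; [0, 0, 0, 394346/15625, 114653/15625]] (rows listed top to bottom)


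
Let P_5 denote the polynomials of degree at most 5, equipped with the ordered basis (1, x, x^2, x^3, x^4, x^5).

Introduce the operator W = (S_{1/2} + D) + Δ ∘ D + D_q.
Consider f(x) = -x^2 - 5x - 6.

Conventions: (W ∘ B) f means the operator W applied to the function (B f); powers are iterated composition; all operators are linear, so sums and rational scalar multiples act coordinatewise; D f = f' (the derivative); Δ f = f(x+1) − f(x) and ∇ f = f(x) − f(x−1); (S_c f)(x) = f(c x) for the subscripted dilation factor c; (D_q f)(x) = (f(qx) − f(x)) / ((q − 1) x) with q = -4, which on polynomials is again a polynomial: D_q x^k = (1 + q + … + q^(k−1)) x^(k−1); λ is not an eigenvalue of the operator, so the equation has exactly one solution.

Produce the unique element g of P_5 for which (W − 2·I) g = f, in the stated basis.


the image equals g(x) = (4/7)x^2 + (62/21)x + 274/21

write g with unknown coordinates in the stated basis and equate coefficients in (W − 2·I) g = f
solving from the highest basis element down gives g = (4/7)x^2 + (62/21)x + 274/21
check: W g = (1/7)x^2 + (19/21)x + 422/21
so W g − 2·g = -x^2 - 5x - 6 = f ✓


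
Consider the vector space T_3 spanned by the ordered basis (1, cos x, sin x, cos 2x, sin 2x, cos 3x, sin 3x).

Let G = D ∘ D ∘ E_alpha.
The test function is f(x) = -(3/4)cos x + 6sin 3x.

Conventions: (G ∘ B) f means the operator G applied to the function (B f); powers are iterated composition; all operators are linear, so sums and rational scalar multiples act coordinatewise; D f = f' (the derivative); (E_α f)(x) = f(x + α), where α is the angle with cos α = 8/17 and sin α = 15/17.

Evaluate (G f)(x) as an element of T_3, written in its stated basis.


g(x) = (6/17)cos x - (45/68)sin x + (26730/4913)cos 3x + (263952/4913)sin 3x

E_alpha f = -(6/17)cos x + (45/68)sin x - (2970/4913)cos 3x - (29328/4913)sin 3x
D E_alpha f = (45/68)cos x + (6/17)sin x - (87984/4913)cos 3x + (8910/4913)sin 3x
D D E_alpha f = (6/17)cos x - (45/68)sin x + (26730/4913)cos 3x + (263952/4913)sin 3x


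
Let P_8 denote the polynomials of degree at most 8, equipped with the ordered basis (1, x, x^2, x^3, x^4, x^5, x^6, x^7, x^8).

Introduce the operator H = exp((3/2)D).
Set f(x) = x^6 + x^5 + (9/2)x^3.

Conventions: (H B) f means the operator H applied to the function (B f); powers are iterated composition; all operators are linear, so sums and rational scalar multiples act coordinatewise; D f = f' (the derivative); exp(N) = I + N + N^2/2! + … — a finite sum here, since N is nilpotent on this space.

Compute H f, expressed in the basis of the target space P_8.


g(x) = x^6 + 10x^5 + (165/4)x^4 + (189/2)x^3 + (2079/16)x^2 + (405/4)x + 2187/64

order-1 term: 9x^5 + (15/2)x^4 + (81/4)x^2
order-2 term: (135/4)x^4 + (45/2)x^3 + (243/8)x
order-3 term: (135/2)x^3 + (135/4)x^2 + 243/16
order-4 term: (1215/16)x^2 + (405/16)x
order-5 term: (729/16)x + 243/32
order-6 term: 729/64
the series for exp((3/2)D) f terminates at order 6
exp((3/2)D) f = x^6 + 10x^5 + (165/4)x^4 + (189/2)x^3 + (2079/16)x^2 + (405/4)x + 2187/64


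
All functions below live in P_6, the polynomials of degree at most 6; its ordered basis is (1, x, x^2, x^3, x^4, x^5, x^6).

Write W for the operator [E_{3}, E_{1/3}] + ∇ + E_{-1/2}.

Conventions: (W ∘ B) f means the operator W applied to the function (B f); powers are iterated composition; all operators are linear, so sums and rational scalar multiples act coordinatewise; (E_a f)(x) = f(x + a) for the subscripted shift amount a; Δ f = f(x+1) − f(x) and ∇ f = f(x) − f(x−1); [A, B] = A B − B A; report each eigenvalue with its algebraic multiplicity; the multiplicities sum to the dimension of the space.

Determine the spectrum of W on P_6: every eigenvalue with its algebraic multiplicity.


image of 1: 1
image of x: x + 1/2
image of x^2: x^2 + x - 3/4
image of x^3: x^3 + (3/2)x^2 - (9/4)x + 7/8
image of x^4: x^4 + 2x^3 - (9/2)x^2 + (7/2)x - 15/16
image of x^5: x^5 + (5/2)x^4 - (15/2)x^3 + (35/4)x^2 - (75/16)x + 31/32
image of x^6: x^6 + 3x^5 - (45/4)x^4 + (35/2)x^3 - (225/16)x^2 + (93/16)x - 63/64
the matrix is upper triangular; its diagonal is (1, 1, 1, 1, 1, 1, 1)
for a triangular matrix the eigenvalues are the diagonal entries, with algebraic multiplicity their repetition count

λ = 1 (multiplicity 7)


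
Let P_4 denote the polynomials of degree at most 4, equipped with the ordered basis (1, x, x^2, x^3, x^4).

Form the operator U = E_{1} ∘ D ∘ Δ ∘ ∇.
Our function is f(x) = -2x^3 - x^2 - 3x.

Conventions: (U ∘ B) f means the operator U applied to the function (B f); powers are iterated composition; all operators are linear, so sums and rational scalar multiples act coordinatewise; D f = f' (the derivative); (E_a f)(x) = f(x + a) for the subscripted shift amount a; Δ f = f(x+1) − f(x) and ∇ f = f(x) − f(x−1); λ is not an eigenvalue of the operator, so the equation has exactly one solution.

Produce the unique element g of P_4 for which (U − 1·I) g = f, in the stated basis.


the result is g(x) = 2x^3 + x^2 + 3x + 12

write g with unknown coordinates in the stated basis and equate coefficients in (U − 1·I) g = f
solving from the highest basis element down gives g = 2x^3 + x^2 + 3x + 12
check: U g = 12
so U g − 1·g = -2x^3 - x^2 - 3x = f ✓


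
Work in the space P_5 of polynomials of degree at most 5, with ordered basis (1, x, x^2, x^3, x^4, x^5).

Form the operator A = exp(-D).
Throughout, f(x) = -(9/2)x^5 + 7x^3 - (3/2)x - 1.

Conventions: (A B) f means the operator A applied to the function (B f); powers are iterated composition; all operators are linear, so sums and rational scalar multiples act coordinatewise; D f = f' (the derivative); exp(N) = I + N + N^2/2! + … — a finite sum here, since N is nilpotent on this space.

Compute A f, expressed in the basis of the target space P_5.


order-1 term: (45/2)x^4 - 21x^2 + 3/2
order-2 term: -45x^3 + 21x
order-3 term: 45x^2 - 7
order-4 term: -(45/2)x
order-5 term: 9/2
the series for exp(-D) f terminates at order 5
exp(-D) f = -(9/2)x^5 + (45/2)x^4 - 38x^3 + 24x^2 - 3x - 2

the image equals g(x) = -(9/2)x^5 + (45/2)x^4 - 38x^3 + 24x^2 - 3x - 2


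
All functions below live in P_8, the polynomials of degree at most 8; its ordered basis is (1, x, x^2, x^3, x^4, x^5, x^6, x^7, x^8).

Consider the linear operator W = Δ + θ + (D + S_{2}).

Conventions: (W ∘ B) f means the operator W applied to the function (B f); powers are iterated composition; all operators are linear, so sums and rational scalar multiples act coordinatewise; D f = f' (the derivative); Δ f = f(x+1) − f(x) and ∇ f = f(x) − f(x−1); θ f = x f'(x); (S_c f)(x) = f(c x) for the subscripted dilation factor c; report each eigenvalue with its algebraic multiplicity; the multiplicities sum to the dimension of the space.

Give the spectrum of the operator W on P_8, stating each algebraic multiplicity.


λ = 1 (multiplicity 1), λ = 3 (multiplicity 1), λ = 6 (multiplicity 1), λ = 11 (multiplicity 1), λ = 20 (multiplicity 1), λ = 37 (multiplicity 1), λ = 70 (multiplicity 1), λ = 135 (multiplicity 1), λ = 264 (multiplicity 1)

image of 1: 1
image of x: 3x + 2
image of x^2: 6x^2 + 4x + 1
image of x^3: 11x^3 + 6x^2 + 3x + 1
image of x^4: 20x^4 + 8x^3 + 6x^2 + 4x + 1
image of x^5: 37x^5 + 10x^4 + 10x^3 + 10x^2 + 5x + 1
image of x^6: 70x^6 + 12x^5 + 15x^4 + 20x^3 + 15x^2 + 6x + 1
image of x^7: 135x^7 + 14x^6 + 21x^5 + 35x^4 + 35x^3 + 21x^2 + 7x + 1
image of x^8: 264x^8 + 16x^7 + 28x^6 + 56x^5 + 70x^4 + 56x^3 + 28x^2 + 8x + 1
the matrix is upper triangular; its diagonal is (1, 3, 6, 11, 20, 37, 70, 135, 264)
for a triangular matrix the eigenvalues are the diagonal entries, with algebraic multiplicity their repetition count
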